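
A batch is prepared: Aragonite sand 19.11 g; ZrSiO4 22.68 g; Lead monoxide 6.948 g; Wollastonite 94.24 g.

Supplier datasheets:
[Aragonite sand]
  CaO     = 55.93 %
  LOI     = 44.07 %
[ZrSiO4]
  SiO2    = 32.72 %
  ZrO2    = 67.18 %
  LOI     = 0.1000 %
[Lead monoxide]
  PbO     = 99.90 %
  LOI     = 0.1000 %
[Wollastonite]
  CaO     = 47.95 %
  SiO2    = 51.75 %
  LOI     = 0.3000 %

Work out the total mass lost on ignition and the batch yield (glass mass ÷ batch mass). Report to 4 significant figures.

LOI loss = 8.734 g; glass = 134.2 g; yield = 93.89%

The working math keeps full precision at each step; the intermediate values are rounded off to 4 significant figures when displayed — every reported result is rounded only once; derived quantities (the totals, the yield, net glass mass, the four compositions, ignition loss) are rebuilt starting from the weights for 134.2 g of glass at full precision, exactly as shown in question or answer.
Ignition loss by material:
  Aragonite sand: 19.11 × 0.4407 = 8.422 g
  ZrSiO4: 22.68 × 0.001000 = 0.02268 g
  Lead monoxide: 6.948 × 0.001000 = 0.006948 g
  Wollastonite: 94.24 × 0.003000 = 0.2827 g
Total LOI = 8.734 g
Glass = batch − LOI = 143.0 − 8.734 = 134.2 g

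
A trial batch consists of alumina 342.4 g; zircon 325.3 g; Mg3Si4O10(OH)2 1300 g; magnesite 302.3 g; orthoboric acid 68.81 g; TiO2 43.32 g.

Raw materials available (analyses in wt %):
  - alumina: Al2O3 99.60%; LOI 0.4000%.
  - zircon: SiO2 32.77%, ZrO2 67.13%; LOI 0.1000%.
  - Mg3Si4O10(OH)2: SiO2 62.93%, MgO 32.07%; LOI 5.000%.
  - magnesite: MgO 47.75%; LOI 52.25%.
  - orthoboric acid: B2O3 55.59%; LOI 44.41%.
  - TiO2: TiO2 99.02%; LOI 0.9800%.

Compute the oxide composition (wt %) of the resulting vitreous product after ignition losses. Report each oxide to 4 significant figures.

Glass mass = 2127 g (batch 2382 − LOI 255.6).
Composition: SiO2 43.48%, MgO 26.39%, ZrO2 10.27%, B2O3 1.799%, Al2O3 16.04%, TiO2 2.017%

Intermediates are displayed rounded to four significant figures in the working. Each numeric step keeps exact precision through the solve — every reported value sees exactly one rounding; the derived quantities are rebuilt using the weight values for 2127 g of glass at full precision (the six compositions, LOI, totals, the yield, glass mass), as written in the problem or answer text.
What the batch supplies per oxide:
  SiO2: 325.3·0.3277 + 1300·0.6293 = 924.7 g
  MgO: 1300·0.3207 + 302.3·0.4775 = 561.3 g
  ZrO2: 325.3·0.6713 = 218.4 g
  B2O3: 68.81·0.5559 = 38.25 g
  Al2O3: 342.4·0.9960 = 341.0 g
  TiO2: 43.32·0.9902 = 42.90 g
LOI: 342.4·0.004000 + 325.3·0.001000 + 1300·0.05000 + 302.3·0.5225 + 68.81·0.4441 + 43.32·0.009800 = 255.6 g
batch − LOI leaves glass = 2382 − 255.6 = 2127 g (= the summed oxide contributions)
each oxide over glass, ×100, is wt %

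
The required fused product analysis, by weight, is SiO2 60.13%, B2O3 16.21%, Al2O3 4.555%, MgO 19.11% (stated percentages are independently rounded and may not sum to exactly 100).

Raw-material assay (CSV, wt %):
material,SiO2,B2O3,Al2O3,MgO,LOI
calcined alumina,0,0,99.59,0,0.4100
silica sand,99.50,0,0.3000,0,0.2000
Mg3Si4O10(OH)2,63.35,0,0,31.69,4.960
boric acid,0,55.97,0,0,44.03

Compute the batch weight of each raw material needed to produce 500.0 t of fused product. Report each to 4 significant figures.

Intermediates are displayed with 4-significant-figure rounding in the working — every computation carries full precision at every stage. Exactly one rounding lands on every reported value; derived quantities are re-derived from the batch weights on 500.0 t of glass at exact precision (glass mass, totals, LOI, four oxide percentages, yield), exactly as shown in problem or answer.
Target masses of each oxide per 500.0 t fused product:
  SiO2: 60.13% × 500.0 = 300.6 t
  B2O3: 16.21% × 500.0 = 81.05 t
  Al2O3: 4.555% × 500.0 = 22.78 t
  MgO: 19.11% × 500.0 = 95.55 t
Per-oxide balance check using the reported weights, at the basis given (sum by sum, the targets are met within answer rounding):
  SiO2: 110.2·0.9950 + 301.5·0.6335 = 300.6 t (target 300.6 t)
  B2O3: 144.8·0.5597 = 81.04 t (target 81.05 t)
  Al2O3: 22.54·0.9959 + 110.2·0.003000 = 22.78 t (target 22.78 t)
  MgO: 301.5·0.3169 = 95.55 t (target 95.55 t)
Consistency of the glass mass: the batch minus its LOI: 500.0 t (oxide target masses add up to 500.0 t; basis as stated: 500.0 t — rounding explains the deltas).
Adding the batch up: Σ batch = 579.0 t; loss to ignition Σ batch·LOI = 79.02 t; as yield: glass ÷ batch → 86.35%.

Batch per 500.0 t fused product:
  calcined alumina: 22.54 t
  silica sand: 110.2 t
  Mg3Si4O10(OH)2: 301.5 t
  boric acid: 144.8 t
Total batch = 579.0 t; LOI loss = 79.02 t; yield = 86.35%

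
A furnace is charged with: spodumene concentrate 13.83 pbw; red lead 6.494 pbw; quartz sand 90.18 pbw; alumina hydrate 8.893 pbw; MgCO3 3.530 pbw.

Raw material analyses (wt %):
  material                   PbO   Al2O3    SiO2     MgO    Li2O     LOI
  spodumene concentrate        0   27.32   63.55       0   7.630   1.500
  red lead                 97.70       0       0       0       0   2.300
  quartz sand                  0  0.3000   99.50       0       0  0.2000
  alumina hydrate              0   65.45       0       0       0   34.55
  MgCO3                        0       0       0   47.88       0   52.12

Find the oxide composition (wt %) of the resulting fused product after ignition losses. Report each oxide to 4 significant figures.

Mid-chain values are printed rounded to 4 significant figures in the printout; all arithmetic maintains full precision through every step. Every reported value is rounded only once; all derived quantities are rebuilt at full float precision (ignition loss, five oxide percentages, glass mass, the totals, the yield) from the weighed amounts for 117.5 pbw of glass as written in the problem or answer text.
Per-oxide mass from batch:
  PbO: 6.494·0.9770 = 6.345 pbw
  Al2O3: 13.83·0.2732 + 90.18·0.003000 + 8.893·0.6545 = 9.869 pbw
  SiO2: 13.83·0.6355 + 90.18·0.9950 = 98.52 pbw
  MgO: 3.530·0.4788 = 1.690 pbw
  Li2O: 13.83·0.07630 = 1.055 pbw
LOI: 13.83·0.01500 + 6.494·0.02300 + 90.18·0.002000 + 8.893·0.3455 + 3.530·0.5212 = 5.450 pbw
Glass = total batch minus LOI = 122.9 − 5.450 = 117.5 pbw (the oxide masses sum to this)
wt % = 100 × oxide mass / glass mass

Glass mass = 117.5 pbw (batch 122.9 − LOI 5.450).
Composition: PbO 5.401%, Al2O3 8.401%, SiO2 83.86%, MgO 1.439%, Li2O 0.8982%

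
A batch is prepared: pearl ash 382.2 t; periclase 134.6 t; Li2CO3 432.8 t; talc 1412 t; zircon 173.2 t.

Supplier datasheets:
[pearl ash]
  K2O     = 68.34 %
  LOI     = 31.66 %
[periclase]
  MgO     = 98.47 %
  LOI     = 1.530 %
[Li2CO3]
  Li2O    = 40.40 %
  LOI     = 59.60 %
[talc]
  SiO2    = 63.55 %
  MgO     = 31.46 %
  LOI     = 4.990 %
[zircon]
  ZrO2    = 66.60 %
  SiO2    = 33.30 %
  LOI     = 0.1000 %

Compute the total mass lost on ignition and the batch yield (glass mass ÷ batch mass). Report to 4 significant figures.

In-progress results are displayed, rounded to four significant digits, on the page; the working math maintains full float precision all the way through. Every reported value includes exactly one rounding; derived quantities are carried from the batch weights per 2083 t of glass in full precision (ignition loss, totals, net glass mass, the yield, the five compositions), as written in the problem or the answer.
Per-material ignition loss:
  pearl ash: 382.2 × 0.3166 = 121.0 t
  periclase: 134.6 × 0.01530 = 2.059 t
  Li2CO3: 432.8 × 0.5960 = 257.9 t
  talc: 1412 × 0.04990 = 70.46 t
  zircon: 173.2 × 0.001000 = 0.1732 t
Total LOI = 451.6 t
Glass = batch − LOI = 2535 − 451.6 = 2083 t

LOI loss = 451.6 t; glass = 2083 t; yield = 82.18%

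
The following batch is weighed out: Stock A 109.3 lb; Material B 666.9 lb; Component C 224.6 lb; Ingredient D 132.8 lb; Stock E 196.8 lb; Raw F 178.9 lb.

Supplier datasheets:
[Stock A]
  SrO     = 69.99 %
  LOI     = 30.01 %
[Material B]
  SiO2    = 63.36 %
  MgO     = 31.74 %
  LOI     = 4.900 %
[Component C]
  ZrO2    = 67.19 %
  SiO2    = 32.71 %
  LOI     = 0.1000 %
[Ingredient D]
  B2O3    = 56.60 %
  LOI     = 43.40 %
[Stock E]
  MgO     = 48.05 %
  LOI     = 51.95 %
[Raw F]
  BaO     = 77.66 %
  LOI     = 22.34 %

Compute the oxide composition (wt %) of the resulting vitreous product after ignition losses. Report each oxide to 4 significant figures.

Glass mass = 1244 lb (batch 1509 − LOI 265.5).
Composition: SrO 6.151%, BaO 11.17%, ZrO2 12.13%, SiO2 39.88%, B2O3 6.043%, MgO 24.62%

Rounding to four significant figures governs each mid-chain value as shown; every computation maintains exact precision end to end. Every reported result includes exactly one rounding — derived quantities (the totals, ignition loss, the six compositions, yield, net glass mass) are re-derived from the weighed amounts on 1244 lb of glass at full float precision exactly as printed in problem or answer.
Mass of each oxide from the mix:
  SrO: 109.3·0.6999 = 76.50 lb
  BaO: 178.9·0.7766 = 138.9 lb
  ZrO2: 224.6·0.6719 = 150.9 lb
  SiO2: 666.9·0.6336 + 224.6·0.3271 = 496.0 lb
  B2O3: 132.8·0.5660 = 75.16 lb
  MgO: 666.9·0.3174 + 196.8·0.4805 = 306.2 lb
LOI: 109.3·0.3001 + 666.9·0.04900 + 224.6·0.001000 + 132.8·0.4340 + 196.8·0.5195 + 178.9·0.2234 = 265.5 lb
Glass mass = batch − LOI = 1509 − 265.5 = 1244 lb (consistent with Σ oxide mass)
wt % = oxide mass / glass mass × 100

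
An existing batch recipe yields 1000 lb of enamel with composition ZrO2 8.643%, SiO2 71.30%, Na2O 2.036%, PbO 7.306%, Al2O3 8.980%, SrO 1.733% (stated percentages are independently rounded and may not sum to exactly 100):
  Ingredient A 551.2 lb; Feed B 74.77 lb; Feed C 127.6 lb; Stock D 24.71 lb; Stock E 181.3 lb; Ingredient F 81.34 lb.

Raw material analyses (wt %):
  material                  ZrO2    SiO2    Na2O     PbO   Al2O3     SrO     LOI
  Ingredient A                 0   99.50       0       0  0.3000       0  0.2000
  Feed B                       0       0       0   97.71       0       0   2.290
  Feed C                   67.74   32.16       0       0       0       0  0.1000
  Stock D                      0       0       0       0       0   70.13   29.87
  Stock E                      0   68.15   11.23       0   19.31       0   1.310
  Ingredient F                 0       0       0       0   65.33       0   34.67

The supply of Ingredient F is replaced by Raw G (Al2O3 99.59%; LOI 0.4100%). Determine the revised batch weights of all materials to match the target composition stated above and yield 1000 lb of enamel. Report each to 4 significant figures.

Revised batch per 1000 lb enamel:
  Ingredient A: 551.2 lb
  Feed B: 74.77 lb
  Feed C: 127.6 lb
  Stock D: 24.71 lb
  Stock E: 181.3 lb
  Raw G: 53.36 lb
Total batch = 1013 lb; LOI loss = 12.92 lb

The whole derivation carries exact precision all the way through — the intermediate values are shown with 4-significant-figure rounding across the worked steps — each reported value carries a single rounding. All derived quantities, which include net glass mass, the six compositions, LOI, yield, totals, are computed in full precision, precisely as stated by the problem or the answer, from the batch weights for 1000 lb of glass.
Per-oxide target masses for 1000 lb enamel:
  ZrO2: 8.643% × 1000 = 86.43 lb
  SiO2: 71.30% × 1000 = 713.0 lb
  Na2O: 2.036% × 1000 = 20.36 lb
  PbO: 7.306% × 1000 = 73.06 lb
  Al2O3: 8.980% × 1000 = 89.80 lb
  SrO: 1.733% × 1000 = 17.33 lb
Checking each oxide sum from the weights as reported, at the basis given (target by target, the sums agree net of answer rounding effects):
  ZrO2: 127.6·0.6774 = 86.44 lb (target 86.43 lb)
  SiO2: 551.2·0.9950 + 127.6·0.3216 + 181.3·0.6815 = 713.0 lb (target 713.0 lb)
  Na2O: 181.3·0.1123 = 20.36 lb (target 20.36 lb)
  PbO: 74.77·0.9771 = 73.06 lb (target 73.06 lb)
  Al2O3: 551.2·0.003000 + 181.3·0.1931 + 53.36·0.9959 = 89.80 lb (target 89.80 lb)
  SrO: 24.71·0.7013 = 17.33 lb (target 17.33 lb)
Glass-mass bookkeeping: whole batch net of LOI = 1000 lb (summing oxide targets gives 1000 lb; versus the stated basis of 1000 lb — deltas are rounding alone).
Summing the batch: Σ batch = 1013 lb; ignition loss, Σ(batch × LOI) = 12.92 lb; yield = glass ÷ total batch = 98.72%.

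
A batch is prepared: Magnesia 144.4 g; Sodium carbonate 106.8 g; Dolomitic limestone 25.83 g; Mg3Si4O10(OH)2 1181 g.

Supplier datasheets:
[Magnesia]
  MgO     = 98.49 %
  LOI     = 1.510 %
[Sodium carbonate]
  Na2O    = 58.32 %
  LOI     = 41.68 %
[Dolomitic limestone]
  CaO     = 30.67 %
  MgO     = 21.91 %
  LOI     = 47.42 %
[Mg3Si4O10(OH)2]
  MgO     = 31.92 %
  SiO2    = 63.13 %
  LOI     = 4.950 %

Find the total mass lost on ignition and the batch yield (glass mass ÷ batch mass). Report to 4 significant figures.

LOI loss = 117.4 g; glass = 1341 g; yield = 91.95%

Every computation carries exact precision at all times. Mid-chain values are shown rounded to four significant digits on the page — a single rounding produces every reported figure — all derived quantities are carried from the weighed amounts for 1341 g of glass at exact precision (glass mass, ignition loss, totals, the four compositions, the yield), as set out in the problem or the answer.
Each material's LOI contribution:
  Magnesia: 144.4 × 0.01510 = 2.180 g
  Sodium carbonate: 106.8 × 0.4168 = 44.51 g
  Dolomitic limestone: 25.83 × 0.4742 = 12.25 g
  Mg3Si4O10(OH)2: 1181 × 0.04950 = 58.46 g
Total LOI = 117.4 g
Glass = batch − LOI = 1458 − 117.4 = 1341 g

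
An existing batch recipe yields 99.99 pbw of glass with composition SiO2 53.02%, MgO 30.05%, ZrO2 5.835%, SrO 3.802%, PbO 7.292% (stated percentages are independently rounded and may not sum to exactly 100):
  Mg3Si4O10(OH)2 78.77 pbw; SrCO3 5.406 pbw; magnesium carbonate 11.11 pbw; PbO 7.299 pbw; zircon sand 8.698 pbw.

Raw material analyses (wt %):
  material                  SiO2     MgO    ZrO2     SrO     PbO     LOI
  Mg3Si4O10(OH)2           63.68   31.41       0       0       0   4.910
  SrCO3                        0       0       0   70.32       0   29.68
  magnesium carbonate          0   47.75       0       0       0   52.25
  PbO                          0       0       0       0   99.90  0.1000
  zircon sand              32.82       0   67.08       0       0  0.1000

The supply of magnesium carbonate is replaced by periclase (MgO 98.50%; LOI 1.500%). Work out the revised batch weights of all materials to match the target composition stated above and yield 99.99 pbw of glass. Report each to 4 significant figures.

Revised batch per 99.99 pbw glass:
  Mg3Si4O10(OH)2: 78.77 pbw
  SrCO3: 5.406 pbw
  periclase: 5.386 pbw
  PbO: 7.299 pbw
  zircon sand: 8.698 pbw
Total batch = 105.6 pbw; LOI loss = 5.569 pbw

Each numeric step runs at full float precision at every stage — the intermediate values are shown with 4-significant-digit rounding across the worked steps. A single rounding finalizes each reported value — derived quantities, including ignition loss, yield, glass mass, the five compositions, totals, are carried starting from the weights on 99.99 pbw of glass at full precision as set out in the question or the answer.
The oxide mass targets at 99.99 pbw glass:
  SiO2: 53.02% × 99.99 = 53.01 pbw
  MgO: 30.05% × 99.99 = 30.05 pbw
  ZrO2: 5.835% × 99.99 = 5.834 pbw
  SrO: 3.802% × 99.99 = 3.802 pbw
  PbO: 7.292% × 99.99 = 7.291 pbw
Mass-balance tally per oxide per the reported batch figures, relative to the basis at hand (target by target, the sums agree up to rounding of the answer):
  SiO2: 78.77·0.6368 + 8.698·0.3282 = 53.02 pbw (target 53.01 pbw)
  MgO: 78.77·0.3141 + 5.386·0.9850 = 30.05 pbw (target 30.05 pbw)
  ZrO2: 8.698·0.6708 = 5.835 pbw (target 5.834 pbw)
  SrO: 5.406·0.7032 = 3.801 pbw (target 3.802 pbw)
  PbO: 7.299·0.9990 = 7.292 pbw (target 7.291 pbw)
Glass-mass closure: net batch after ignition = 99.99 pbw (targets for the oxides total 99.99 pbw; stated basis 99.99 pbw — gaps are rounding artifacts).
Batch grand total — Σ batch = 105.6 pbw; the LOI term Σ batch·LOI equals 5.569 pbw; glass ÷ batch gives a yield of 94.72%.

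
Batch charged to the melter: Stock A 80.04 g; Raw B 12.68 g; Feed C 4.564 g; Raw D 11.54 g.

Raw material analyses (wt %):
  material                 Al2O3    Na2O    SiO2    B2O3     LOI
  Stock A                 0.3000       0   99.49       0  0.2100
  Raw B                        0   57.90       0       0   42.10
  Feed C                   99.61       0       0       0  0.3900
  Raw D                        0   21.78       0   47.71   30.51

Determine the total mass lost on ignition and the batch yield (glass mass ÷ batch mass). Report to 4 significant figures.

Mid-chain values are displayed rounded off to 4 significant figures when written out — the working math carries exact precision at every stage. Every reported number takes a single rounding. All derived quantities, which include net glass mass, LOI, the totals, the four compositions, yield, are re-derived at full float precision, as set out in question or answer, using the weight values at 99.78 g of glass.
Ignition loss by material:
  Stock A: 80.04 × 0.002100 = 0.1681 g
  Raw B: 12.68 × 0.4210 = 5.338 g
  Feed C: 4.564 × 0.003900 = 0.01780 g
  Raw D: 11.54 × 0.3051 = 3.521 g
Total LOI = 9.045 g
Glass = batch − LOI = 108.8 − 9.045 = 99.78 g

LOI loss = 9.045 g; glass = 99.78 g; yield = 91.69%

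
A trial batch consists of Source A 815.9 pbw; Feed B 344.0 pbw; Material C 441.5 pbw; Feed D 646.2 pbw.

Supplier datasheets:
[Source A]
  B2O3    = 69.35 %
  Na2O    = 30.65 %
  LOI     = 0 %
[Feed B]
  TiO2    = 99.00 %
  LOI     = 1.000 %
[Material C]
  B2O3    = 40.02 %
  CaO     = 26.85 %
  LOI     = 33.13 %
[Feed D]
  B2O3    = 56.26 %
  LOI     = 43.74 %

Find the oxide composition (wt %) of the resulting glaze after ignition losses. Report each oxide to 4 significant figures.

Values along the way are displayed rounded to four significant digits as written; full precision is carried throughout — each reported result takes exactly one rounding. All derived quantities (yield, net glass mass, LOI, the totals, the four compositions) are computed in full float precision from the batch weights for 1815 pbw of glass as set out in the question or the answer.
Mass of each oxide from the mix:
  B2O3: 815.9·0.6935 + 441.5·0.4002 + 646.2·0.5626 = 1106 pbw
  Na2O: 815.9·0.3065 = 250.1 pbw
  CaO: 441.5·0.2685 = 118.5 pbw
  TiO2: 344.0·0.9900 = 340.6 pbw
LOI: 344.0·0.01000 + 441.5·0.3313 + 646.2·0.4374 = 432.4 pbw
Resulting glass, batch − LOI: 2248 − 432.4 = 1815 pbw (matching Σ of the oxides)
percent share: oxide ÷ glass, ×100

Glass mass = 1815 pbw (batch 2248 − LOI 432.4).
Composition: B2O3 60.93%, Na2O 13.78%, CaO 6.530%, TiO2 18.76%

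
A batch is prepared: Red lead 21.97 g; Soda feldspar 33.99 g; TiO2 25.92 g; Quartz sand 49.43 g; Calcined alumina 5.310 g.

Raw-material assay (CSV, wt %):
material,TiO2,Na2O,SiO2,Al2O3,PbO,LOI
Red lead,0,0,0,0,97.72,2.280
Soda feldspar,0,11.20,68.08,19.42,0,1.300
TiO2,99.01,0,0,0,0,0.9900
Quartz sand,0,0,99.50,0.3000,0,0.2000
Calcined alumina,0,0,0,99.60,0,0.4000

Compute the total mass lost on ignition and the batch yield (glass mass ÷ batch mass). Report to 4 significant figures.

Full precision is maintained at every stage — mid-chain values are printed, rounded to 4 significant digits, as written. Each reported result is rounded a single time; all derived quantities are rebuilt from the weighed amounts per 135.3 g of glass at exact precision (glass mass, ignition loss, the yield, totals, five oxide percentages), exactly as printed in question or answer.
Loss on ignition, line by line:
  Red lead: 21.97 × 0.02280 = 0.5009 g
  Soda feldspar: 33.99 × 0.01300 = 0.4419 g
  TiO2: 25.92 × 0.009900 = 0.2566 g
  Quartz sand: 49.43 × 0.002000 = 0.09886 g
  Calcined alumina: 5.310 × 0.004000 = 0.02124 g
Total LOI = 1.319 g
Glass = batch − LOI = 136.6 − 1.319 = 135.3 g

LOI loss = 1.319 g; glass = 135.3 g; yield = 99.03%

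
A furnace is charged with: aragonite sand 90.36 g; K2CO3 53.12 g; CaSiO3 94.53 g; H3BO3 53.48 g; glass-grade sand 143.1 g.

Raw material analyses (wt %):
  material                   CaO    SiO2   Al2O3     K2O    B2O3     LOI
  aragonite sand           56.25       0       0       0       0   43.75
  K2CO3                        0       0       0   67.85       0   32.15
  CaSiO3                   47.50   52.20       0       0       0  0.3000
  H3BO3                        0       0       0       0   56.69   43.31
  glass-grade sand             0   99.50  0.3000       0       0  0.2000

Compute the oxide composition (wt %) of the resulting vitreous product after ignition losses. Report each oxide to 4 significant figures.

In-progress results are displayed rounded off to 4 significant figures between the steps — every computation keeps full float precision from first step to last. Each reported figure is rounded only once — all derived quantities (ignition loss, five oxide percentages, net glass mass, the totals, yield) are computed starting from the weights for 354.2 g of glass in full float precision, as quoted within either problem or answer.
Oxide masses out of the charge:
  CaO: 90.36·0.5625 + 94.53·0.4750 = 95.73 g
  SiO2: 94.53·0.5220 + 143.1·0.9950 = 191.7 g
  Al2O3: 143.1·0.003000 = 0.4293 g
  K2O: 53.12·0.6785 = 36.04 g
  B2O3: 53.48·0.5669 = 30.32 g
LOI: 90.36·0.4375 + 53.12·0.3215 + 94.53·0.003000 + 53.48·0.4331 + 143.1·0.002000 = 80.34 g
Glass mass = batch − LOI = 434.6 − 80.34 = 354.2 g (= the summed oxide contributions)
wt %: oxide over glass, times 100

Glass mass = 354.2 g (batch 434.6 − LOI 80.34).
Composition: CaO 27.02%, SiO2 54.12%, Al2O3 0.1212%, K2O 10.17%, B2O3 8.558%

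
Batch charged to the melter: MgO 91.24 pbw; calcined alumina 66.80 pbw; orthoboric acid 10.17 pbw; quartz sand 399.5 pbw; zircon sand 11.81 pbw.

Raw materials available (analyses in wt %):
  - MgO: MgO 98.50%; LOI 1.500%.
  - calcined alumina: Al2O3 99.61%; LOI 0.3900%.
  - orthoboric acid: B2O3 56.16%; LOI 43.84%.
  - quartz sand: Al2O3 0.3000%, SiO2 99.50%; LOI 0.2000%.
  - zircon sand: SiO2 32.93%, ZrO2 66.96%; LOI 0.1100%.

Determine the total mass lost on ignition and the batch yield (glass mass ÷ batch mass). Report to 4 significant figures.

LOI loss = 6.900 pbw; glass = 572.6 pbw; yield = 98.81%

Intermediates are shown rounded to four significant figures alongside each step. All arithmetic maintains exact precision through the solve — each reported number is rounded just once — all derived quantities are carried in full float precision (the totals, the yield, the five compositions, ignition loss, glass mass) from the batch weights per 572.6 pbw of glass, as written in question or answer.
Ignition loss by material:
  MgO: 91.24 × 0.01500 = 1.369 pbw
  calcined alumina: 66.80 × 0.003900 = 0.2605 pbw
  orthoboric acid: 10.17 × 0.4384 = 4.459 pbw
  quartz sand: 399.5 × 0.002000 = 0.7990 pbw
  zircon sand: 11.81 × 0.001100 = 0.01299 pbw
Total LOI = 6.900 pbw
Glass = batch − LOI = 579.5 − 6.900 = 572.6 pbw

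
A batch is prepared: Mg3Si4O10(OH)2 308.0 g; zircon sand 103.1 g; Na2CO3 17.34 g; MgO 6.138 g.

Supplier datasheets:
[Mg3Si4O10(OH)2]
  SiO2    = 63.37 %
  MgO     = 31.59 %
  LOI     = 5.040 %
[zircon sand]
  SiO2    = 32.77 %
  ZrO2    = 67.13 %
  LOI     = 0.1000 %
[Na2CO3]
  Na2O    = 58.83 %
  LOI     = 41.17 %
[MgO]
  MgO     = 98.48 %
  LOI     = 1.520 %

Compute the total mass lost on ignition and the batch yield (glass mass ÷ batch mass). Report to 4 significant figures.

Every computation maintains full precision through the solve. Working values are printed (rounded to four significant figures) alongside each step — each reported number is rounded exactly once; the derived quantities, which include LOI, glass mass, the yield, totals, four oxide percentages, are carried at full float precision, exactly as printed in the problem or answer text, starting from the weights for 411.7 g of glass.
Material-by-material LOI:
  Mg3Si4O10(OH)2: 308.0 × 0.05040 = 15.52 g
  zircon sand: 103.1 × 0.001000 = 0.1031 g
  Na2CO3: 17.34 × 0.4117 = 7.139 g
  MgO: 6.138 × 0.01520 = 0.09330 g
Total LOI = 22.86 g
Glass = batch − LOI = 434.6 − 22.86 = 411.7 g

LOI loss = 22.86 g; glass = 411.7 g; yield = 94.74%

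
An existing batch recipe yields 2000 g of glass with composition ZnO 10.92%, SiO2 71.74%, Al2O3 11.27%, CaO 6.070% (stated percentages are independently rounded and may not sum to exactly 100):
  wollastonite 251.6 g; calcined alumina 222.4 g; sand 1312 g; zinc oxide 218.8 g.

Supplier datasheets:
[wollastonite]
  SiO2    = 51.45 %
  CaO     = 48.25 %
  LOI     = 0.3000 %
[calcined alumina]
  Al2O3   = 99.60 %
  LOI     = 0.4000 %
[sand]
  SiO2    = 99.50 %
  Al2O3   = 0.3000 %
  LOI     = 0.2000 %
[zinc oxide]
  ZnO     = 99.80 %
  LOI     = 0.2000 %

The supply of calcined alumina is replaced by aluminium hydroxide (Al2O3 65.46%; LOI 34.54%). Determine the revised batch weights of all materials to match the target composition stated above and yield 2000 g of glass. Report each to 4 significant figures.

Revised batch per 2000 g glass:
  wollastonite: 251.6 g
  aluminium hydroxide: 338.3 g
  sand: 1312 g
  zinc oxide: 218.8 g
Total batch = 2121 g; LOI loss = 120.7 g

Mid-chain values are displayed, rounded to four significant figures, within the worked lines; the working math keeps full float precision from first step to last — every reported value is rounded only once; the derived quantities are carried at full float precision (net glass mass, totals, four oxide percentages, LOI, the yield) from the weighed amounts for 2000 g of glass, precisely as stated by the problem or the answer.
Oxide mass targets, per 2000 g glass:
  ZnO: 10.92% × 2000 = 218.4 g
  SiO2: 71.74% × 2000 = 1435 g
  Al2O3: 11.27% × 2000 = 225.4 g
  CaO: 6.070% × 2000 = 121.4 g
Oxide-by-oxide audit applying the batch weights above, versus the basis set out (oxide sums agree with the targets within answer rounding):
  ZnO: 218.8·0.9980 = 218.4 g (target 218.4 g)
  SiO2: 251.6·0.5145 + 1312·0.9950 = 1435 g (target 1435 g)
  Al2O3: 338.3·0.6546 + 1312·0.003000 = 225.4 g (target 225.4 g)
  CaO: 251.6·0.4825 = 121.4 g (target 121.4 g)
Glass-mass closure: batch total minus LOI = 2000 g (the Σ of target masses is 2000 g; against the stated basis, 2000 g — rounding explains the deltas).
Adding the batch up: Σ batch = 2121 g; LOI loss = Σ batch·LOI = 120.7 g; the yield ratio, glass ÷ batch: 94.31%.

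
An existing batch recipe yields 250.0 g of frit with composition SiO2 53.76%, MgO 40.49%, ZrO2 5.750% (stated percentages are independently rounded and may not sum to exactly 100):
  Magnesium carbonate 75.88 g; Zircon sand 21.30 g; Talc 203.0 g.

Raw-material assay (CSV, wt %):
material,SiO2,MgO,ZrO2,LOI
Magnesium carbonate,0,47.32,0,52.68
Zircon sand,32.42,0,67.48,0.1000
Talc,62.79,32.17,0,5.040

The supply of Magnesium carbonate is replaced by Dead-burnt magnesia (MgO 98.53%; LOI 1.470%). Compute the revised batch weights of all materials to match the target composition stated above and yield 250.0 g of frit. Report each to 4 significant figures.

All internal work carries full float precision end to end. In-progress results are shown (rounded to 4 significant figures) alongside each step. A single rounding produces every reported figure — derived quantities are recomputed starting from the weights at 250.0 g of glass in full precision (net glass mass, the yield, the three compositions, totals, ignition loss), as written in question or answer.
Oxide-by-oxide targets in 250.0 g frit:
  SiO2: 53.76% × 250.0 = 134.4 g
  MgO: 40.49% × 250.0 = 101.2 g
  ZrO2: 5.750% × 250.0 = 14.38 g
A balance pass over the oxides, from the weights as reported, versus the basis set out (every target is met by its sum exact up to rounding of places):
  SiO2: 21.30·0.3242 + 203.0·0.6279 = 134.4 g (target 134.4 g)
  MgO: 36.44·0.9853 + 203.0·0.3217 = 101.2 g (target 101.2 g)
  ZrO2: 21.30·0.6748 = 14.37 g (target 14.38 g)
Glass-mass sanity pass: net batch after ignition = 250.0 g (the targets, summed, come to 250.0 g; with the basis standing at 250.0 g — deltas are rounding alone).
Summing the batch: Σ batch = 260.7 g; LOI removed, Σ of batch·LOI: 10.79 g; yield, glass over the total, = 95.86%.

Revised batch per 250.0 g frit:
  Dead-burnt magnesia: 36.44 g
  Zircon sand: 21.30 g
  Talc: 203.0 g
Total batch = 260.7 g; LOI loss = 10.79 g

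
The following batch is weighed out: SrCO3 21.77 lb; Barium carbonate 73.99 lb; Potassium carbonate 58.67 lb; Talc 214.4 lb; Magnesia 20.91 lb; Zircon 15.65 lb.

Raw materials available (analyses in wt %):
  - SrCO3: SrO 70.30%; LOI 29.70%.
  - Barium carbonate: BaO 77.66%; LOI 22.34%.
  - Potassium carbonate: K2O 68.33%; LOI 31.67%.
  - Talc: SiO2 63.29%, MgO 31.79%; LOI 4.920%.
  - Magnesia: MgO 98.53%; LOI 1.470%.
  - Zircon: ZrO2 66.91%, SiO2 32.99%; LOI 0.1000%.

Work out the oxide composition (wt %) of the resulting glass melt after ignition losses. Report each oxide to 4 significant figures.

The intermediate values are shown (rounded to four significant figures) at each printed step; the whole derivation keeps exact precision end to end — every reported value is rounded once only. All derived quantities (totals, six oxide percentages, net glass mass, the yield, LOI) are rebuilt at full float precision from the batch weights on 352.9 lb of glass precisely as stated by the question or the answer.
Oxide masses out of the charge:
  BaO: 73.99·0.7766 = 57.46 lb
  ZrO2: 15.65·0.6691 = 10.47 lb
  K2O: 58.67·0.6833 = 40.09 lb
  SiO2: 214.4·0.6329 + 15.65·0.3299 = 140.9 lb
  SrO: 21.77·0.7030 = 15.30 lb
  MgO: 214.4·0.3179 + 20.91·0.9853 = 88.76 lb
LOI: 21.77·0.2970 + 73.99·0.2234 + 58.67·0.3167 + 214.4·0.04920 + 20.91·0.01470 + 15.65·0.001000 = 52.45 lb
Glass mass = batch − LOI = 405.4 − 52.45 = 352.9 lb (consistent with Σ oxide mass)
wt % = oxide mass / glass mass × 100

Glass mass = 352.9 lb (batch 405.4 − LOI 52.45).
Composition: BaO 16.28%, ZrO2 2.967%, K2O 11.36%, SiO2 39.91%, SrO 4.336%, MgO 25.15%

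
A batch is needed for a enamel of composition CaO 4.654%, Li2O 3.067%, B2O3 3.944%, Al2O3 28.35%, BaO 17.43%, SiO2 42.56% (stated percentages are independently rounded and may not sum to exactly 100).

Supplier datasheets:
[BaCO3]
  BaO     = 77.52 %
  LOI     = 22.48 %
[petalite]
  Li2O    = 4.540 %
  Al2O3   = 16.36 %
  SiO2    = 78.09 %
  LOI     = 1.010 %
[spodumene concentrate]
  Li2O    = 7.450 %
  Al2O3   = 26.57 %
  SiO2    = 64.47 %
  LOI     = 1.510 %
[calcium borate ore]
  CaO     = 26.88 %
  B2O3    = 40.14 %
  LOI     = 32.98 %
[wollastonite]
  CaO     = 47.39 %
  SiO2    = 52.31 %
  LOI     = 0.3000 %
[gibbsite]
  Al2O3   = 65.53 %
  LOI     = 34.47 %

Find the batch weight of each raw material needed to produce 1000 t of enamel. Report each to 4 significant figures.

Batch per 1000 t enamel:
  BaCO3: 224.8 t
  petalite: 355.6 t
  spodumene concentrate: 195.0 t
  calcium borate ore: 98.26 t
  wollastonite: 42.47 t
  gibbsite: 264.8 t
Total batch = 1181 t; LOI loss = 180.9 t; yield = 84.68%

Each numeric step maintains exact precision from start to finish; the intermediate values are displayed rounded to 4 significant figures on the page. Every reported value is rounded a single time — derived quantities (totals, LOI, six oxide percentages, the yield, glass mass) are carried at full precision from the batch weights on 1000 t of glass as given in the problem or the answer.
Oxide mass targets, per 1000 t enamel:
  CaO: 4.654% × 1000 = 46.54 t
  Li2O: 3.067% × 1000 = 30.67 t
  B2O3: 3.944% × 1000 = 39.44 t
  Al2O3: 28.35% × 1000 = 283.5 t
  BaO: 17.43% × 1000 = 174.3 t
  SiO2: 42.56% × 1000 = 425.6 t
A balance pass over the oxides, using the reported weights, under the basis named above (each sum matches its target mass once rounding is allowed for):
  CaO: 98.26·0.2688 + 42.47·0.4739 = 46.54 t (target 46.54 t)
  Li2O: 355.6·0.04540 + 195.0·0.07450 = 30.67 t (target 30.67 t)
  B2O3: 98.26·0.4014 = 39.44 t (target 39.44 t)
  Al2O3: 355.6·0.1636 + 195.0·0.2657 + 264.8·0.6553 = 283.5 t (target 283.5 t)
  BaO: 224.8·0.7752 = 174.3 t (target 174.3 t)
  SiO2: 355.6·0.7809 + 195.0·0.6447 + 42.47·0.5231 = 425.6 t (target 425.6 t)
The glass-mass cross-check: total charge less LOI = 1000 t (per-oxide target masses sum to 1000 t; basis as stated: 1000 t — deltas are rounding alone).
Adding the batch up: Σ batch = 1181 t; LOI removed, Σ of batch·LOI: 180.9 t; the yield ratio, glass ÷ batch: 84.68%.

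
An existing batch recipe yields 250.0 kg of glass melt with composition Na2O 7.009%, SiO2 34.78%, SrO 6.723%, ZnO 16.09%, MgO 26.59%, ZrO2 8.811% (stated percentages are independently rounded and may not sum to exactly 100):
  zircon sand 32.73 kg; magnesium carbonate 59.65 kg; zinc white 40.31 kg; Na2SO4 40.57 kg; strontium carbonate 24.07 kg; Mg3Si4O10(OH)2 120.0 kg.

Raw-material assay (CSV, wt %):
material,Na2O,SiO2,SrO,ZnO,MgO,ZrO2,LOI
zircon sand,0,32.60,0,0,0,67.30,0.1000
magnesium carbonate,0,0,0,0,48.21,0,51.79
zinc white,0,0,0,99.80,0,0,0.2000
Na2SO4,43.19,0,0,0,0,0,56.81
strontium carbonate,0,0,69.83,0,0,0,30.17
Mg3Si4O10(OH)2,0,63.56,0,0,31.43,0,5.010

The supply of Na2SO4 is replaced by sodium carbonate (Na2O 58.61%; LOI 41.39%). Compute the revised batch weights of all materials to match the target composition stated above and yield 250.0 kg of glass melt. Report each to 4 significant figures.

Revised batch per 250.0 kg glass melt:
  zircon sand: 32.73 kg
  magnesium carbonate: 59.65 kg
  zinc white: 40.31 kg
  sodium carbonate: 29.90 kg
  strontium carbonate: 24.07 kg
  Mg3Si4O10(OH)2: 120.0 kg
Total batch = 306.7 kg; LOI loss = 56.66 kg

All internal work maintains full float precision through the solve — in-progress results are printed (rounded to four significant digits) as written. A single rounding produces every reported value. Derived quantities (totals, the six compositions, LOI, net glass mass, yield) are carried at full float precision using the weight values on 250.0 kg of glass exactly as shown in either problem or answer.
Target masses of each oxide per 250.0 kg glass melt:
  Na2O: 7.009% × 250.0 = 17.52 kg
  SiO2: 34.78% × 250.0 = 86.95 kg
  SrO: 6.723% × 250.0 = 16.81 kg
  ZnO: 16.09% × 250.0 = 40.22 kg
  MgO: 26.59% × 250.0 = 66.47 kg
  ZrO2: 8.811% × 250.0 = 22.03 kg
Checking each oxide sum with the batch weights as given, on the stated basis (summed amounts equal target values exact up to rounding of places):
  Na2O: 29.90·0.5861 = 17.52 kg (target 17.52 kg)
  SiO2: 32.73·0.3260 + 120.0·0.6356 = 86.94 kg (target 86.95 kg)
  SrO: 24.07·0.6983 = 16.81 kg (target 16.81 kg)
  ZnO: 40.31·0.9980 = 40.23 kg (target 40.22 kg)
  MgO: 59.65·0.4821 + 120.0·0.3143 = 66.47 kg (target 66.47 kg)
  ZrO2: 32.73·0.6730 = 22.03 kg (target 22.03 kg)
Glass-mass sanity pass: total batch − LOI = 250.0 kg (summing oxide targets gives 250.0 kg; with the basis standing at 250.0 kg — gaps are rounding artifacts).
Whole-batch sum: Σ batch = 306.7 kg; Σ batch·LOI gives LOI loss = 56.66 kg; glass ÷ batch gives a yield of 81.52%.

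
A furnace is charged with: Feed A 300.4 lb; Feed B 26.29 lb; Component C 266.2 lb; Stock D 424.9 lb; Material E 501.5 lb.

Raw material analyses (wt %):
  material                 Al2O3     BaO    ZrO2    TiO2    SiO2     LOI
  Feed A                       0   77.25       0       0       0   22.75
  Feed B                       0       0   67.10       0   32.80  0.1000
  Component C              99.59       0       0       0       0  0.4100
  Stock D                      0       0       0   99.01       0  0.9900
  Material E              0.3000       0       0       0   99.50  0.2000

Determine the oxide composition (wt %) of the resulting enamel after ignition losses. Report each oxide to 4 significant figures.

The working math maintains full precision throughout; mid-chain values appear with 4-significant-digit rounding in the working; a single rounding yields each reported number — derived quantities, including five oxide percentages, the totals, glass mass, ignition loss, the yield, are computed from the weighed amounts at 1445 lb of glass at exact precision, as quoted within the problem or answer text.
Delivered oxide masses:
  Al2O3: 266.2·0.9959 + 501.5·0.003000 = 266.6 lb
  BaO: 300.4·0.7725 = 232.1 lb
  ZrO2: 26.29·0.6710 = 17.64 lb
  TiO2: 424.9·0.9901 = 420.7 lb
  SiO2: 26.29·0.3280 + 501.5·0.9950 = 507.6 lb
LOI: 300.4·0.2275 + 26.29·0.001000 + 266.2·0.004100 + 424.9·0.009900 + 501.5·0.002000 = 74.67 lb
Net of LOI, the glass mass = 1519 − 74.67 = 1445 lb (consistent with Σ oxide mass)
each wt % is 100 × oxide ÷ glass

Glass mass = 1445 lb (batch 1519 − LOI 74.67).
Composition: Al2O3 18.46%, BaO 16.06%, ZrO2 1.221%, TiO2 29.12%, SiO2 35.14%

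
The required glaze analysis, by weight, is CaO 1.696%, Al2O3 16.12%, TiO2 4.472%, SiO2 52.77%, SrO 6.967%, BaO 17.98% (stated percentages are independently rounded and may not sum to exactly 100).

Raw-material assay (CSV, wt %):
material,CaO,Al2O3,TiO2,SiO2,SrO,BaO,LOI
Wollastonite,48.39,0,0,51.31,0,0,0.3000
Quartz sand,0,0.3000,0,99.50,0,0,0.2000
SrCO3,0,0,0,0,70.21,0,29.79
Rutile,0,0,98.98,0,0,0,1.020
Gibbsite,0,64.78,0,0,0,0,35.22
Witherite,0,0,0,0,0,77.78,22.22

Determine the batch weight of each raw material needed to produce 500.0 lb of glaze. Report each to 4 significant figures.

The working math maintains full precision end to end. Working values are displayed rounded to 4 significant digits at each printed step. Every reported number takes a single rounding — derived quantities, including glass mass, the totals, six oxide percentages, the yield, ignition loss, are carried using the weight values per 500.0 lb of glass at exact precision exactly as shown in question or answer.
Oxide mass targets, per 500.0 lb glaze:
  CaO: 1.696% × 500.0 = 8.480 lb
  Al2O3: 16.12% × 500.0 = 80.60 lb
  TiO2: 4.472% × 500.0 = 22.36 lb
  SiO2: 52.77% × 500.0 = 263.8 lb
  SrO: 6.967% × 500.0 = 34.84 lb
  BaO: 17.98% × 500.0 = 89.90 lb
Balance tally, oxide-wise, on the weights just shown, under the basis named above (sum by sum, the targets are met inside rounding margins):
  CaO: 17.52·0.4839 = 8.478 lb (target 8.480 lb)
  Al2O3: 256.1·0.003000 + 123.2·0.6478 = 80.58 lb (target 80.60 lb)
  TiO2: 22.59·0.9898 = 22.36 lb (target 22.36 lb)
  SiO2: 17.52·0.5131 + 256.1·0.9950 = 263.8 lb (target 263.8 lb)
  SrO: 49.62·0.7021 = 34.84 lb (target 34.84 lb)
  BaO: 115.6·0.7778 = 89.91 lb (target 89.90 lb)
Consistency of the glass mass: whole batch net of LOI = 500.0 lb (per-oxide target masses sum to 500.0 lb; basis as stated: 500.0 lb — differing by rounding only).
Total batch = Σ batch = 584.6 lb; ignition loss, Σ(batch × LOI) = 84.65 lb; yield, glass over the total, = 85.52%.

Batch per 500.0 lb glaze:
  Wollastonite: 17.52 lb
  Quartz sand: 256.1 lb
  SrCO3: 49.62 lb
  Rutile: 22.59 lb
  Gibbsite: 123.2 lb
  Witherite: 115.6 lb
Total batch = 584.6 lb; LOI loss = 84.65 lb; yield = 85.52%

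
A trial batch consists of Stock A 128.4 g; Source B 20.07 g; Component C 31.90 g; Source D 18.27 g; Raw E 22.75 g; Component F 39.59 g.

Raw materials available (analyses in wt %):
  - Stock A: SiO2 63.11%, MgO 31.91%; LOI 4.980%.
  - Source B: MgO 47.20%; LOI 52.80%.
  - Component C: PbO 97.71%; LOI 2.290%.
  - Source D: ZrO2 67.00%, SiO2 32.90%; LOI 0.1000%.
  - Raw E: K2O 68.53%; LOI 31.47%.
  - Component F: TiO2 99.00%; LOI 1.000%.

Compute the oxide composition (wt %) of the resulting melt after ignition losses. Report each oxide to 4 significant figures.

Glass mass = 235.7 g (batch 261.0 − LOI 25.30).
Composition: ZrO2 5.194%, SiO2 36.93%, PbO 13.23%, K2O 6.615%, MgO 21.40%, TiO2 16.63%

The intermediate values are printed rounded off to 4 significant figures when written out — exact precision is carried at all times; each reported figure sees exactly one rounding — all derived quantities are computed in full precision (net glass mass, ignition loss, six oxide percentages, totals, yield) from the weighed amounts on 235.7 g of glass, as quoted within question or answer.
What the batch supplies per oxide:
  ZrO2: 18.27·0.6700 = 12.24 g
  SiO2: 128.4·0.6311 + 18.27·0.3290 = 87.04 g
  PbO: 31.90·0.9771 = 31.17 g
  K2O: 22.75·0.6853 = 15.59 g
  MgO: 128.4·0.3191 + 20.07·0.4720 = 50.45 g
  TiO2: 39.59·0.9900 = 39.19 g
LOI: 128.4·0.04980 + 20.07·0.5280 + 31.90·0.02290 + 18.27·0.001000 + 22.75·0.3147 + 39.59·0.01000 = 25.30 g
batch − LOI leaves glass = 261.0 − 25.30 = 235.7 g (the oxide masses sum to this)
wt % = oxide mass / glass mass × 100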